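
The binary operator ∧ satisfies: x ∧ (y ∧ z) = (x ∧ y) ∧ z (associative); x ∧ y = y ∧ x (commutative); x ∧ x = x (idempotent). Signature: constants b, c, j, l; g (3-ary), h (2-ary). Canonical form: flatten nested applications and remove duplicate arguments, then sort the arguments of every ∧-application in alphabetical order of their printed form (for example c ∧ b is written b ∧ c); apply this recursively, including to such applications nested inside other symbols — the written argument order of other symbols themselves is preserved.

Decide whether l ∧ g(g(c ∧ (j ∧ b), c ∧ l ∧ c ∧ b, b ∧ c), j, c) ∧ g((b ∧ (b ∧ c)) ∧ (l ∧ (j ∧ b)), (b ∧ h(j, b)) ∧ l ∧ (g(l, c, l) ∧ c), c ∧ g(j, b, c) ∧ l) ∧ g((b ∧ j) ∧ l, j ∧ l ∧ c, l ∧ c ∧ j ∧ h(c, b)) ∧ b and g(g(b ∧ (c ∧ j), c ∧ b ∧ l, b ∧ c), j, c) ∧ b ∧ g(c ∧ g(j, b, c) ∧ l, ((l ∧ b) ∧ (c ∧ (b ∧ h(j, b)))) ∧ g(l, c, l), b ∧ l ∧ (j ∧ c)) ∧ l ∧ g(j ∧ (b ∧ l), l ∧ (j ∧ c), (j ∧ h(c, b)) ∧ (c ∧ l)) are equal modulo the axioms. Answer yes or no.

Answer: no — b ∧ g(b ∧ c ∧ j ∧ l, b ∧ c ∧ g(l, c, l) ∧ h(j, b) ∧ l, c ∧ g(j, b, c) ∧ l) ∧ g(b ∧ j ∧ l, c ∧ j ∧ l, c ∧ h(c, b) ∧ j ∧ l) ∧ g(g(b ∧ c ∧ j, b ∧ c ∧ l, b ∧ c), j, c) ∧ l vs b ∧ g(b ∧ j ∧ l, c ∧ j ∧ l, c ∧ h(c, b) ∧ j ∧ l) ∧ g(c ∧ g(j, b, c) ∧ l, b ∧ c ∧ g(l, c, l) ∧ h(j, b) ∧ l, b ∧ c ∧ j ∧ l) ∧ g(g(b ∧ c ∧ j, b ∧ c ∧ l, b ∧ c), j, c) ∧ l

Derivation:
Left:  l ∧ g(g(c ∧ (j ∧ b), c ∧ l ∧ c ∧ b, b ∧ c), j, c) ∧ g((b ∧ (b ∧ c)) ∧ (l ∧ (j ∧ b)), (b ∧ h(j, b)) ∧ l ∧ (g(l, c, l) ∧ c), c ∧ g(j, b, c) ∧ l) ∧ g((b ∧ j) ∧ l, j ∧ l ∧ c, l ∧ c ∧ j ∧ h(c, b)) ∧ b
  Canonicalize subterm:  g(g(c ∧ (j ∧ b), c ∧ l ∧ c ∧ b, b ∧ c), j, c)  →  g(g(b ∧ c ∧ j, b ∧ c ∧ l, b ∧ c), j, c)
  Inside:  g((b ∧ (b ∧ c)) ∧ (l ∧ (j ∧ b)), (b ∧ h(j, b)) ∧ l ∧ (g(l, c, l) ∧ c), c ∧ g(j, b, c) ∧ l)  →  g(b ∧ c ∧ j ∧ l, b ∧ c ∧ g(l, c, l) ∧ h(j, b) ∧ l, c ∧ g(j, b, c) ∧ l)
  Canonicalize subterm:  g((b ∧ j) ∧ l, j ∧ l ∧ c, l ∧ c ∧ j ∧ h(c, b))  →  g(b ∧ j ∧ l, c ∧ j ∧ l, c ∧ h(c, b) ∧ j ∧ l)
  Sort arguments:  b ∧ g(b ∧ c ∧ j ∧ l, b ∧ c ∧ g(l, c, l) ∧ h(j, b) ∧ l, c ∧ g(j, b, c) ∧ l) ∧ g(b ∧ j ∧ l, c ∧ j ∧ l, c ∧ h(c, b) ∧ j ∧ l) ∧ g(g(b ∧ c ∧ j, b ∧ c ∧ l, b ∧ c), j, c) ∧ l
Right:  g(g(b ∧ (c ∧ j), c ∧ b ∧ l, b ∧ c), j, c) ∧ b ∧ g(c ∧ g(j, b, c) ∧ l, ((l ∧ b) ∧ (c ∧ (b ∧ h(j, b)))) ∧ g(l, c, l), b ∧ l ∧ (j ∧ c)) ∧ l ∧ g(j ∧ (b ∧ l), l ∧ (j ∧ c), (j ∧ h(c, b)) ∧ (c ∧ l))
  Canonicalize subterm:  g(g(b ∧ (c ∧ j), c ∧ b ∧ l, b ∧ c), j, c)  →  g(g(b ∧ c ∧ j, b ∧ c ∧ l, b ∧ c), j, c)
  Inside:  g(c ∧ g(j, b, c) ∧ l, ((l ∧ b) ∧ (c ∧ (b ∧ h(j, b)))) ∧ g(l, c, l), b ∧ l ∧ (j ∧ c))  →  g(c ∧ g(j, b, c) ∧ l, b ∧ c ∧ g(l, c, l) ∧ h(j, b) ∧ l, b ∧ c ∧ j ∧ l)
  Simplify inside:  g(j ∧ (b ∧ l), l ∧ (j ∧ c), (j ∧ h(c, b)) ∧ (c ∧ l))  →  g(b ∧ j ∧ l, c ∧ j ∧ l, c ∧ h(c, b) ∧ j ∧ l)
  Sort arguments:  b ∧ g(b ∧ j ∧ l, c ∧ j ∧ l, c ∧ h(c, b) ∧ j ∧ l) ∧ g(c ∧ g(j, b, c) ∧ l, b ∧ c ∧ g(l, c, l) ∧ h(j, b) ∧ l, b ∧ c ∧ j ∧ l) ∧ g(g(b ∧ c ∧ j, b ∧ c ∧ l, b ∧ c), j, c) ∧ l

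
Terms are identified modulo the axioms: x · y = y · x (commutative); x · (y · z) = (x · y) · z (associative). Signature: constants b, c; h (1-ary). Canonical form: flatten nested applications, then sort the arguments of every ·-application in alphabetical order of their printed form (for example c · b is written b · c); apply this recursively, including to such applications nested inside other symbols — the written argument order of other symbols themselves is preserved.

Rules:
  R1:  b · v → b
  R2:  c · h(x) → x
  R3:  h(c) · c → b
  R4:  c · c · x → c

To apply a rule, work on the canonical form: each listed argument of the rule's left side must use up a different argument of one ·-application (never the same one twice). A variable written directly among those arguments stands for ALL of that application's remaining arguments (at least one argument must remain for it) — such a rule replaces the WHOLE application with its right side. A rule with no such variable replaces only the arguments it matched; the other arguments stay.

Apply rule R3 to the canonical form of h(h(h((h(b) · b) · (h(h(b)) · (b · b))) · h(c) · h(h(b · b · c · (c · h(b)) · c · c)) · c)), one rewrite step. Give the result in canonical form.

Answer: h(h(b · h(b · b · b · h(b) · h(h(b))) · h(h(b · b · c · c · c · c · h(b)))))

Derivation:
Canonical form:  h(h(c · h(b · b · b · h(b) · h(h(b))) · h(c) · h(h(b · b · c · c · c · c · h(b)))))
Match R3:  consume c, h(c)
Giving:  h(h(b · h(b · b · b · h(b) · h(h(b))) · h(h(b · b · c · c · c · c · h(b)))))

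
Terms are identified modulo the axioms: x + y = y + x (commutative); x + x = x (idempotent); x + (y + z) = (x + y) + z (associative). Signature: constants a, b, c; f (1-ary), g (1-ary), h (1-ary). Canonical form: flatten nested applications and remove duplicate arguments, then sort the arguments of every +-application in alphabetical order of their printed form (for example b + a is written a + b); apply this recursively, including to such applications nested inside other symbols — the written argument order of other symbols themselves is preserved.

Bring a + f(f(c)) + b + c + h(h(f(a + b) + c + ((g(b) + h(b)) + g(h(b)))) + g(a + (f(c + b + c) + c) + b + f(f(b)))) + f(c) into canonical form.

Answer: a + b + c + f(c) + f(f(c)) + h(g(a + b + c + f(b + c) + f(f(b))) + h(c + f(a + b) + g(b) + g(h(b)) + h(b)))

Derivation:
Inside:  h(h(f(a + b) + c + ((g(b) + h(b)) + g(h(b)))) + g(a + (f(c + b + c) + c) + b + f(f(b))))  →  h(g(a + b + c + f(b + c) + f(f(b))) + h(c + f(a + b) + g(b) + g(h(b)) + h(b)))
Sort arguments:  a + b + c + f(c) + f(f(c)) + h(g(a + b + c + f(b + c) + f(f(b))) + h(c + f(a + b) + g(b) + g(h(b)) + h(b)))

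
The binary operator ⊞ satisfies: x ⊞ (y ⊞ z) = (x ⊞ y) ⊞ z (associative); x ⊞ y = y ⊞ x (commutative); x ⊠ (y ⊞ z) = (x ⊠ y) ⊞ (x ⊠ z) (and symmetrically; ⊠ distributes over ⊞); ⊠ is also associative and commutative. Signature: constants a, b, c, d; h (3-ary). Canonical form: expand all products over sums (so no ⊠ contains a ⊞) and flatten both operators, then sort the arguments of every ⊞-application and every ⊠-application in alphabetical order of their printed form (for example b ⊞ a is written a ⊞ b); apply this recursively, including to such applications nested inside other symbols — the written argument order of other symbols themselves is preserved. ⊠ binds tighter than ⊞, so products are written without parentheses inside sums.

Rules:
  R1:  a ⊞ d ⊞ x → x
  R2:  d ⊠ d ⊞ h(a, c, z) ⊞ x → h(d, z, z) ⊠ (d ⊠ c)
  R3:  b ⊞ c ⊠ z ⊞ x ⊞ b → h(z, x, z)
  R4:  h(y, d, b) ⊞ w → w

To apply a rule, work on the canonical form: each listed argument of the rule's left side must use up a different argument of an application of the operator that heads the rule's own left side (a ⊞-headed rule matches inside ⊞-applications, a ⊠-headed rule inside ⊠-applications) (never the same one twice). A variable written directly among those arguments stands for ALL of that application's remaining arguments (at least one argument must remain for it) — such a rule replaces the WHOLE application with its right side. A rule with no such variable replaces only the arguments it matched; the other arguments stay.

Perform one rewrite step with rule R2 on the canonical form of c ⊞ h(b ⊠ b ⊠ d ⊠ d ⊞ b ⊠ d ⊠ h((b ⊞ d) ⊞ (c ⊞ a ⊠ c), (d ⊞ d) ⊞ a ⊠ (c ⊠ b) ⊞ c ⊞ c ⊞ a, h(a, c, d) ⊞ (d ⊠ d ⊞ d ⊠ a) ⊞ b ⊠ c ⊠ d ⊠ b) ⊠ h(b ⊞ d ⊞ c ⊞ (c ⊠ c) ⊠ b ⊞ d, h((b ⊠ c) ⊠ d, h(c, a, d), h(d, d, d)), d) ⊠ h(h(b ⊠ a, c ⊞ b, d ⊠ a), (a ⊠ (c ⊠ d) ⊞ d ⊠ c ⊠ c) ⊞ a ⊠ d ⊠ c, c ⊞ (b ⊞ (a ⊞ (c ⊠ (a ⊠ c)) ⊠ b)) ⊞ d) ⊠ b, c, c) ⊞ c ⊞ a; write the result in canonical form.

Canonical form:  a ⊞ c ⊞ c ⊞ h(b ⊠ b ⊠ d ⊠ d ⊞ b ⊠ b ⊠ d ⊠ h(a ⊠ c ⊞ b ⊞ c ⊞ d, a ⊞ a ⊠ b ⊠ c ⊞ c ⊞ c ⊞ d ⊞ d, a ⊠ d ⊞ b ⊠ b ⊠ c ⊠ d ⊞ d ⊠ d ⊞ h(a, c, d)) ⊠ h(b ⊞ b ⊠ c ⊠ c ⊞ c ⊞ d ⊞ d, h(b ⊠ c ⊠ d, h(c, a, d), h(d, d, d)), d) ⊠ h(h(a ⊠ b, b ⊞ c, a ⊠ d), a ⊠ c ⊠ d ⊞ a ⊠ c ⊠ d ⊞ c ⊠ c ⊠ d, a ⊞ a ⊠ b ⊠ c ⊠ c ⊞ b ⊞ c ⊞ d), c, c)
R2 matches:  uses d ⊠ d, h(a, c, d);  x := a ⊠ d ⊞ b ⊠ b ⊠ c ⊠ d, z := d
Every leftover argument binds to the variable; the entire application is replaced.
Result:  a ⊞ c ⊞ c ⊞ h(b ⊠ b ⊠ d ⊠ d ⊞ b ⊠ b ⊠ d ⊠ h(a ⊠ c ⊞ b ⊞ c ⊞ d, a ⊞ a ⊠ b ⊠ c ⊞ c ⊞ c ⊞ d ⊞ d, c ⊠ d ⊠ h(d, d, d)) ⊠ h(b ⊞ b ⊠ c ⊠ c ⊞ c ⊞ d ⊞ d, h(b ⊠ c ⊠ d, h(c, a, d), h(d, d, d)), d) ⊠ h(h(a ⊠ b, b ⊞ c, a ⊠ d), a ⊠ c ⊠ d ⊞ a ⊠ c ⊠ d ⊞ c ⊠ c ⊠ d, a ⊞ a ⊠ b ⊠ c ⊠ c ⊞ b ⊞ c ⊞ d), c, c)

Answer: a ⊞ c ⊞ c ⊞ h(b ⊠ b ⊠ d ⊠ d ⊞ b ⊠ b ⊠ d ⊠ h(a ⊠ c ⊞ b ⊞ c ⊞ d, a ⊞ a ⊠ b ⊠ c ⊞ c ⊞ c ⊞ d ⊞ d, c ⊠ d ⊠ h(d, d, d)) ⊠ h(b ⊞ b ⊠ c ⊠ c ⊞ c ⊞ d ⊞ d, h(b ⊠ c ⊠ d, h(c, a, d), h(d, d, d)), d) ⊠ h(h(a ⊠ b, b ⊞ c, a ⊠ d), a ⊠ c ⊠ d ⊞ a ⊠ c ⊠ d ⊞ c ⊠ c ⊠ d, a ⊞ a ⊠ b ⊠ c ⊠ c ⊞ b ⊞ c ⊞ d), c, c)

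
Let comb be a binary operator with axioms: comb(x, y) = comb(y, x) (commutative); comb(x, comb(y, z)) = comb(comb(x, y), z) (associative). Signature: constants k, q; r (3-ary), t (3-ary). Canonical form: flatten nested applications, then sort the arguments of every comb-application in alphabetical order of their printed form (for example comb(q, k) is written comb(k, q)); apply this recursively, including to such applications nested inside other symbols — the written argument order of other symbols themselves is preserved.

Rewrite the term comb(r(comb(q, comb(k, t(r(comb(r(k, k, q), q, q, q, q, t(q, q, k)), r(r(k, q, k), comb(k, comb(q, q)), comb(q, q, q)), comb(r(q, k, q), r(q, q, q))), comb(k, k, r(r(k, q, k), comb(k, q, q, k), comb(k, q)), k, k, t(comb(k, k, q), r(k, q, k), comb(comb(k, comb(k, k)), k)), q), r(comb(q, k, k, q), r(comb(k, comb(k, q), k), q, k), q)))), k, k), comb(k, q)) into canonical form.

Merge nested applications:  comb(r(comb(q, comb(k, t(r(comb(r(k, k, q), q, q, q, q, t(q, q, k)), r(r(k, q, k), comb(k, comb(q, q)), comb(q, q, q)), comb(r(q, k, q), r(q, q, q))), comb(k, k, r(r(k, q, k), comb(k, q, q, k), comb(k, q)), k, k, t(comb(k, k, q), r(k, q, k), comb(comb(k, comb(k, k)), k)), q), r(comb(q, k, k, q), r(comb(k, comb(k, q), k), q, k), q)))), k, k), k, q)
Simplify inside:  r(comb(q, comb(k, t(r(comb(r(k, k, q), q, q, q, q, t(q, q, k)), r(r(k, q, k), comb(k, comb(q, q)), comb(q, q, q)), comb(r(q, k, q), r(q, q, q))), comb(k, k, r(r(k, q, k), comb(k, q, q, k), comb(k, q)), k, k, t(comb(k, k, q), r(k, q, k), comb(comb(k, comb(k, k)), k)), q), r(comb(q, k, k, q), r(comb(k, comb(k, q), k), q, k), q)))), k, k)  →  r(comb(k, q, t(r(comb(q, q, q, q, r(k, k, q), t(q, q, k)), r(r(k, q, k), comb(k, q, q), comb(q, q, q)), comb(r(q, k, q), r(q, q, q))), comb(k, k, k, k, q, r(r(k, q, k), comb(k, k, q, q), comb(k, q)), t(comb(k, k, q), r(k, q, k), comb(k, k, k, k))), r(comb(k, k, q, q), r(comb(k, k, k, q), q, k), q))), k, k)
Sort arguments:  comb(k, q, r(comb(k, q, t(r(comb(q, q, q, q, r(k, k, q), t(q, q, k)), r(r(k, q, k), comb(k, q, q), comb(q, q, q)), comb(r(q, k, q), r(q, q, q))), comb(k, k, k, k, q, r(r(k, q, k), comb(k, k, q, q), comb(k, q)), t(comb(k, k, q), r(k, q, k), comb(k, k, k, k))), r(comb(k, k, q, q), r(comb(k, k, k, q), q, k), q))), k, k))

Answer: comb(k, q, r(comb(k, q, t(r(comb(q, q, q, q, r(k, k, q), t(q, q, k)), r(r(k, q, k), comb(k, q, q), comb(q, q, q)), comb(r(q, k, q), r(q, q, q))), comb(k, k, k, k, q, r(r(k, q, k), comb(k, k, q, q), comb(k, q)), t(comb(k, k, q), r(k, q, k), comb(k, k, k, k))), r(comb(k, k, q, q), r(comb(k, k, k, q), q, k), q))), k, k))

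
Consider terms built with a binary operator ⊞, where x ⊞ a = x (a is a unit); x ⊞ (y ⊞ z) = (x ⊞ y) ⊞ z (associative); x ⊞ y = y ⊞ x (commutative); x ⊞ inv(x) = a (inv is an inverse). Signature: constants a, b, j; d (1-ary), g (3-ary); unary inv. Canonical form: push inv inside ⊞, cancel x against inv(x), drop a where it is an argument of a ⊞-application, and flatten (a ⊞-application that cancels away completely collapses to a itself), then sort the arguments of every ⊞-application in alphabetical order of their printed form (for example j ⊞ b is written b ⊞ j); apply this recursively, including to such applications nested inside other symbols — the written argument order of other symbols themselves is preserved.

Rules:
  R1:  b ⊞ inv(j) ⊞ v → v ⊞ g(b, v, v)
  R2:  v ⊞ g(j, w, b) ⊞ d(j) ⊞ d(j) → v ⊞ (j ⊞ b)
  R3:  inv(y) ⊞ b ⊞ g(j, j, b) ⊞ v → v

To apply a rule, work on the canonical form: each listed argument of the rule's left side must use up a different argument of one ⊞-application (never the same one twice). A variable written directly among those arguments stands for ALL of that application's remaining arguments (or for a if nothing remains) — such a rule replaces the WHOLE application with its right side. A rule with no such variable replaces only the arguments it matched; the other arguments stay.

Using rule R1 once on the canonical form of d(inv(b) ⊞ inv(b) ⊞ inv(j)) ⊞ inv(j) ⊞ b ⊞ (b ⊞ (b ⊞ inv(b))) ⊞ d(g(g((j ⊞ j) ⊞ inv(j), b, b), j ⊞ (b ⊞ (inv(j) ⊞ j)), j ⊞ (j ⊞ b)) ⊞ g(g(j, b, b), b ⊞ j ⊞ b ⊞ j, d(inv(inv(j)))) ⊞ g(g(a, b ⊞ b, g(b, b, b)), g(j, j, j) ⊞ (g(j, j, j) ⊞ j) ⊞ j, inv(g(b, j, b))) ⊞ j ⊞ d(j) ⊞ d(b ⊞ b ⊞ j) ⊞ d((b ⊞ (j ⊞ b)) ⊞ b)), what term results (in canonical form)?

Canonical form:  b ⊞ b ⊞ d(d(b ⊞ b ⊞ b ⊞ j) ⊞ d(b ⊞ b ⊞ j) ⊞ d(j) ⊞ g(g(a, b ⊞ b, g(b, b, b)), g(j, j, j) ⊞ g(j, j, j) ⊞ j ⊞ j, inv(g(b, j, b))) ⊞ g(g(j, b, b), b ⊞ b ⊞ j ⊞ j, d(j)) ⊞ g(g(j, b, b), b ⊞ j, b ⊞ j ⊞ j) ⊞ j) ⊞ d(inv(b) ⊞ inv(b) ⊞ inv(j)) ⊞ inv(j)
Apply R1:  consuming b, inv(j);  v := b ⊞ d(d(b ⊞ b ⊞ b ⊞ j) ⊞ d(b ⊞ b ⊞ j) ⊞ d(j) ⊞ g(g(a, b ⊞ b, g(b, b, b)), g(j, j, j) ⊞ g(j, j, j) ⊞ j ⊞ j, inv(g(b, j, b))) ⊞ g(g(j, b, b), b ⊞ b ⊞ j ⊞ j, d(j)) ⊞ g(g(j, b, b), b ⊞ j, b ⊞ j ⊞ j) ⊞ j) ⊞ d(inv(b) ⊞ inv(b) ⊞ inv(j))
The extension variable absorbs all remaining arguments, so the whole application is rewritten.
Result:  b ⊞ d(d(b ⊞ b ⊞ b ⊞ j) ⊞ d(b ⊞ b ⊞ j) ⊞ d(j) ⊞ g(g(a, b ⊞ b, g(b, b, b)), g(j, j, j) ⊞ g(j, j, j) ⊞ j ⊞ j, inv(g(b, j, b))) ⊞ g(g(j, b, b), b ⊞ b ⊞ j ⊞ j, d(j)) ⊞ g(g(j, b, b), b ⊞ j, b ⊞ j ⊞ j) ⊞ j) ⊞ d(inv(b) ⊞ inv(b) ⊞ inv(j)) ⊞ g(b, b ⊞ d(d(b ⊞ b ⊞ b ⊞ j) ⊞ d(b ⊞ b ⊞ j) ⊞ d(j) ⊞ g(g(a, b ⊞ b, g(b, b, b)), g(j, j, j) ⊞ g(j, j, j) ⊞ j ⊞ j, inv(g(b, j, b))) ⊞ g(g(j, b, b), b ⊞ b ⊞ j ⊞ j, d(j)) ⊞ g(g(j, b, b), b ⊞ j, b ⊞ j ⊞ j) ⊞ j) ⊞ d(inv(b) ⊞ inv(b) ⊞ inv(j)), b ⊞ d(d(b ⊞ b ⊞ b ⊞ j) ⊞ d(b ⊞ b ⊞ j) ⊞ d(j) ⊞ g(g(a, b ⊞ b, g(b, b, b)), g(j, j, j) ⊞ g(j, j, j) ⊞ j ⊞ j, inv(g(b, j, b))) ⊞ g(g(j, b, b), b ⊞ b ⊞ j ⊞ j, d(j)) ⊞ g(g(j, b, b), b ⊞ j, b ⊞ j ⊞ j) ⊞ j) ⊞ d(inv(b) ⊞ inv(b) ⊞ inv(j)))

Answer: b ⊞ d(d(b ⊞ b ⊞ b ⊞ j) ⊞ d(b ⊞ b ⊞ j) ⊞ d(j) ⊞ g(g(a, b ⊞ b, g(b, b, b)), g(j, j, j) ⊞ g(j, j, j) ⊞ j ⊞ j, inv(g(b, j, b))) ⊞ g(g(j, b, b), b ⊞ b ⊞ j ⊞ j, d(j)) ⊞ g(g(j, b, b), b ⊞ j, b ⊞ j ⊞ j) ⊞ j) ⊞ d(inv(b) ⊞ inv(b) ⊞ inv(j)) ⊞ g(b, b ⊞ d(d(b ⊞ b ⊞ b ⊞ j) ⊞ d(b ⊞ b ⊞ j) ⊞ d(j) ⊞ g(g(a, b ⊞ b, g(b, b, b)), g(j, j, j) ⊞ g(j, j, j) ⊞ j ⊞ j, inv(g(b, j, b))) ⊞ g(g(j, b, b), b ⊞ b ⊞ j ⊞ j, d(j)) ⊞ g(g(j, b, b), b ⊞ j, b ⊞ j ⊞ j) ⊞ j) ⊞ d(inv(b) ⊞ inv(b) ⊞ inv(j)), b ⊞ d(d(b ⊞ b ⊞ b ⊞ j) ⊞ d(b ⊞ b ⊞ j) ⊞ d(j) ⊞ g(g(a, b ⊞ b, g(b, b, b)), g(j, j, j) ⊞ g(j, j, j) ⊞ j ⊞ j, inv(g(b, j, b))) ⊞ g(g(j, b, b), b ⊞ b ⊞ j ⊞ j, d(j)) ⊞ g(g(j, b, b), b ⊞ j, b ⊞ j ⊞ j) ⊞ j) ⊞ d(inv(b) ⊞ inv(b) ⊞ inv(j)))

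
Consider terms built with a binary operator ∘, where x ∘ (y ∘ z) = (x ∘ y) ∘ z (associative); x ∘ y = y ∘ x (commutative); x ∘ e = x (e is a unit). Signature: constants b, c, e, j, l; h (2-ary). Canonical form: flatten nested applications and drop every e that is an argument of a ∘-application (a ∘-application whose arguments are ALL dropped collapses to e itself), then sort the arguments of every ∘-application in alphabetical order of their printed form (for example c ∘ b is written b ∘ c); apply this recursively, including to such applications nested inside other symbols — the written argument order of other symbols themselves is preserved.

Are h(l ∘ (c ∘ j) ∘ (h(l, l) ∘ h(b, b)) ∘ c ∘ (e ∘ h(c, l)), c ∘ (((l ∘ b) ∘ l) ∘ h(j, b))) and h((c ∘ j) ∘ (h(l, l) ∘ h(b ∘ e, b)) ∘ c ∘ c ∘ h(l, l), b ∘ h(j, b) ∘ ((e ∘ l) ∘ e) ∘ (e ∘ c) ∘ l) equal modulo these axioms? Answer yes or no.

Left:  h(l ∘ (c ∘ j) ∘ (h(l, l) ∘ h(b, b)) ∘ c ∘ (e ∘ h(c, l)), c ∘ (((l ∘ b) ∘ l) ∘ h(j, b)))
  Descend into:  l ∘ (c ∘ j) ∘ (h(l, l) ∘ h(b, b)) ∘ c ∘ (e ∘ h(c, l))
  Un-nest:  l ∘ c ∘ j ∘ h(l, l) ∘ h(b, b) ∘ c ∘ e ∘ h(c, l)
  Unit:  drop e
  Sort arguments:  c ∘ c ∘ h(b, b) ∘ h(c, l) ∘ h(l, l) ∘ j ∘ l
  Put back:  h(c ∘ c ∘ h(b, b) ∘ h(c, l) ∘ h(l, l) ∘ j ∘ l, b ∘ c ∘ h(j, b) ∘ l ∘ l)
Right:  h((c ∘ j) ∘ (h(l, l) ∘ h(b ∘ e, b)) ∘ c ∘ c ∘ h(l, l), b ∘ h(j, b) ∘ ((e ∘ l) ∘ e) ∘ (e ∘ c) ∘ l)
  Descend into:  (c ∘ j) ∘ (h(l, l) ∘ h(b ∘ e, b)) ∘ c ∘ c ∘ h(l, l)
  Flatten:  c ∘ j ∘ h(l, l) ∘ h(b ∘ e, b) ∘ c ∘ c ∘ h(l, l)
  Canonicalize subterm:  h(b ∘ e, b)  →  h(b, b)
  Sort arguments:  c ∘ c ∘ c ∘ h(b, b) ∘ h(l, l) ∘ h(l, l) ∘ j
  Reassemble:  h(c ∘ c ∘ c ∘ h(b, b) ∘ h(l, l) ∘ h(l, l) ∘ j, b ∘ c ∘ h(j, b) ∘ l ∘ l)

Answer: no — h(c ∘ c ∘ h(b, b) ∘ h(c, l) ∘ h(l, l) ∘ j ∘ l, b ∘ c ∘ h(j, b) ∘ l ∘ l) vs h(c ∘ c ∘ c ∘ h(b, b) ∘ h(l, l) ∘ h(l, l) ∘ j, b ∘ c ∘ h(j, b) ∘ l ∘ l)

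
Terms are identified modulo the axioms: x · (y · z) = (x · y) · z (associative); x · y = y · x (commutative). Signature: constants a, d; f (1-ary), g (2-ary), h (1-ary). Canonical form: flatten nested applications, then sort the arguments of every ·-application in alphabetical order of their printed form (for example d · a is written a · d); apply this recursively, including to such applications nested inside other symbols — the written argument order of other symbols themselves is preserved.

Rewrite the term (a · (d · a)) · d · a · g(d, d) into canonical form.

Merge nested applications:  a · d · a · d · a · g(d, d)
Sort:  a · a · a · d · d · g(d, d)

Answer: a · a · a · d · d · g(d, d)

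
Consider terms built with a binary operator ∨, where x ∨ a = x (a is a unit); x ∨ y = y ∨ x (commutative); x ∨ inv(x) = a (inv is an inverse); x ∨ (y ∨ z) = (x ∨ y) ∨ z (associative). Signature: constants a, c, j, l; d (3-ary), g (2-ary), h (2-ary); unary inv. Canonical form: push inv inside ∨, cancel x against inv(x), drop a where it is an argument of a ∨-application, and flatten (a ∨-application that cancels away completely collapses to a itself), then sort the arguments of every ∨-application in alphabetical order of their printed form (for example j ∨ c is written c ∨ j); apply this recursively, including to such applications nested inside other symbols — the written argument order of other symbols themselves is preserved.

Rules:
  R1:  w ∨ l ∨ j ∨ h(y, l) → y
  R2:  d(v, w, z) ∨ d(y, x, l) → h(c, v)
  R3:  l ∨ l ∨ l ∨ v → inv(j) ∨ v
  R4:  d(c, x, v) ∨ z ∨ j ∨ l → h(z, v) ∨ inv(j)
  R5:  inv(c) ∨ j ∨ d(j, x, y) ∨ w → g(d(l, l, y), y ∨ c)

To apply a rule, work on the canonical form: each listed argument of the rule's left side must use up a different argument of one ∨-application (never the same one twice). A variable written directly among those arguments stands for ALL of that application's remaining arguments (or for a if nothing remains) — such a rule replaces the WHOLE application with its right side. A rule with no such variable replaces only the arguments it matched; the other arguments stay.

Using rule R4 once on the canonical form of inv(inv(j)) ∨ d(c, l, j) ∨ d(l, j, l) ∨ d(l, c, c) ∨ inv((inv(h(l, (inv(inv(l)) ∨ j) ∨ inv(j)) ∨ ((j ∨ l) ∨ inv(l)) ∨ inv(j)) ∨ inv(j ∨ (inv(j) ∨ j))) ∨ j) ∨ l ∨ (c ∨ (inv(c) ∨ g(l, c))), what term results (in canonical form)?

Canonical form:  d(c, l, j) ∨ d(l, c, c) ∨ d(l, j, l) ∨ g(l, c) ∨ h(l, l) ∨ j ∨ l
Apply R4:  consuming d(c, l, j), j, l;  v := j, x := l, z := d(l, c, c) ∨ d(l, j, l) ∨ g(l, c) ∨ h(l, l)
The extension variable absorbs all remaining arguments, so the whole application is rewritten.
Giving:  h(d(l, c, c) ∨ d(l, j, l) ∨ g(l, c) ∨ h(l, l), j) ∨ inv(j)

Answer: h(d(l, c, c) ∨ d(l, j, l) ∨ g(l, c) ∨ h(l, l), j) ∨ inv(j)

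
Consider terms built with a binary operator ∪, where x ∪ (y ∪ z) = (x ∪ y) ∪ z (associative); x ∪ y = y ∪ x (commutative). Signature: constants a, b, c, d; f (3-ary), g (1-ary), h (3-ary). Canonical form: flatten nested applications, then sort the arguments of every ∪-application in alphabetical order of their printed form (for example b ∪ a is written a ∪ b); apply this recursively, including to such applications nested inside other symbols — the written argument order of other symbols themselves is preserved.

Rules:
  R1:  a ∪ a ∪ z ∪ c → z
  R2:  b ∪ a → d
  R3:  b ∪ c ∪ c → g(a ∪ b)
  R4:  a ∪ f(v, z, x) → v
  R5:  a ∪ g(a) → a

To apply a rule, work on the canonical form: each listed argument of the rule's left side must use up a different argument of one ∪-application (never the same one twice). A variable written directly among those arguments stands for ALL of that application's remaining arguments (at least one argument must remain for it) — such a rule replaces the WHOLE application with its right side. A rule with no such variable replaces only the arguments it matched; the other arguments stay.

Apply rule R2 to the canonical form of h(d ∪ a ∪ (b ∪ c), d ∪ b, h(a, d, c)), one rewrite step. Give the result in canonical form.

Canonical form:  h(a ∪ b ∪ c ∪ d, b ∪ d, h(a, d, c))
Apply R2:  consuming a, b
Giving:  h(c ∪ d ∪ d, b ∪ d, h(a, d, c))

Answer: h(c ∪ d ∪ d, b ∪ d, h(a, d, c))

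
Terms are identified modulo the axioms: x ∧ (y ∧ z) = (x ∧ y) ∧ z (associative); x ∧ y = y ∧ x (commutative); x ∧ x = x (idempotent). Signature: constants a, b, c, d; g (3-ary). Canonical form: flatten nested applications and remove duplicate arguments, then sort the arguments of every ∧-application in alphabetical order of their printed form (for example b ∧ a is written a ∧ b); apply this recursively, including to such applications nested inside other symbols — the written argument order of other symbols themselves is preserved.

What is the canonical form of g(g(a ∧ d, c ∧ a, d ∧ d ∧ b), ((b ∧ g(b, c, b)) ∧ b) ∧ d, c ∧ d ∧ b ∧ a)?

Answer: g(g(a ∧ d, a ∧ c, b ∧ d), b ∧ d ∧ g(b, c, b), a ∧ b ∧ c ∧ d)

Derivation:
Descend into:  ((b ∧ g(b, c, b)) ∧ b) ∧ d
Flatten:  b ∧ g(b, c, b) ∧ b ∧ d
Drop duplicates:  drop duplicate b
Sort:  b ∧ d ∧ g(b, c, b)
Put back:  g(g(a ∧ d, a ∧ c, b ∧ d), b ∧ d ∧ g(b, c, b), a ∧ b ∧ c ∧ d)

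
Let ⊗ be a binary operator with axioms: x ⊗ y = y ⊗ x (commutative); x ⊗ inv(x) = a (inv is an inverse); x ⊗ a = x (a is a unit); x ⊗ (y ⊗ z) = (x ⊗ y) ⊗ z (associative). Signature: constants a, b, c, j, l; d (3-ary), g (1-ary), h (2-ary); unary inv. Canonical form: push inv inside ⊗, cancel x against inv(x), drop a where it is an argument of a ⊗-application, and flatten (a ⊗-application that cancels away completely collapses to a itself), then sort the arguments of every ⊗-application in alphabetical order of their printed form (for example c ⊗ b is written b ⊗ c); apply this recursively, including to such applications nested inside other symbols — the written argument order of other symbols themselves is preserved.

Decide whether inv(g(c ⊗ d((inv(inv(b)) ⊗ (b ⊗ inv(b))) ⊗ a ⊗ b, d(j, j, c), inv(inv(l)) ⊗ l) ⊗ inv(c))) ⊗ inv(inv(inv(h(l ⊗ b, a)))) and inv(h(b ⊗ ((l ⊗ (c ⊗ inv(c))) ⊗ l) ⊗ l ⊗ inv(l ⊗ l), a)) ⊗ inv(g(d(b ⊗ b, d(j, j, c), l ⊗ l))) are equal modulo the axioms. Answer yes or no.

Answer: yes — both canonical forms are inv(g(d(b ⊗ b, d(j, j, c), l ⊗ l))) ⊗ inv(h(b ⊗ l, a))

Derivation:
Left:  inv(g(c ⊗ d((inv(inv(b)) ⊗ (b ⊗ inv(b))) ⊗ a ⊗ b, d(j, j, c), inv(inv(l)) ⊗ l) ⊗ inv(c))) ⊗ inv(inv(inv(h(l ⊗ b, a))))
  Push inv inside:  distribute inv over ⊗ and collapse double inv
  Collect terms:  inv(g(d(b ⊗ b, d(j, j, c), l ⊗ l))) ⊗ inv(h(b ⊗ l, a))
Right:  inv(h(b ⊗ ((l ⊗ (c ⊗ inv(c))) ⊗ l) ⊗ l ⊗ inv(l ⊗ l), a)) ⊗ inv(g(d(b ⊗ b, d(j, j, c), l ⊗ l)))
  Push inv inside:  distribute inv over ⊗ and collapse double inv
  Combine occurrences:  inv(h(b ⊗ l, a)) ⊗ inv(g(d(b ⊗ b, d(j, j, c), l ⊗ l)))
  Sort arguments:  inv(g(d(b ⊗ b, d(j, j, c), l ⊗ l))) ⊗ inv(h(b ⊗ l, a))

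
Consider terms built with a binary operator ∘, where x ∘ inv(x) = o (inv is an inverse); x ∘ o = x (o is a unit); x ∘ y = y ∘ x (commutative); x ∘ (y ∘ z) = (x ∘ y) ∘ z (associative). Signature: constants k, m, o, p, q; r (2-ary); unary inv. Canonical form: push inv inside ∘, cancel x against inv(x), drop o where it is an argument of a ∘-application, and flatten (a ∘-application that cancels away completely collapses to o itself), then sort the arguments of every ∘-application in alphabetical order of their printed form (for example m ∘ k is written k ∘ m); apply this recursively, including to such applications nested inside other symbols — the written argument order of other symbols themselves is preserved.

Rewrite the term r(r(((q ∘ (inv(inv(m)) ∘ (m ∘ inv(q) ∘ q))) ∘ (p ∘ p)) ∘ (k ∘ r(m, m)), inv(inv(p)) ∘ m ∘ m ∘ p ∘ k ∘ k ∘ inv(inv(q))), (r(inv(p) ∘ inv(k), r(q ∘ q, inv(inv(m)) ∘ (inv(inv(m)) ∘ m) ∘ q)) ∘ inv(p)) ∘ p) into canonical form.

Descend into:  (r(inv(p) ∘ inv(k), r(q ∘ q, inv(inv(m)) ∘ (inv(inv(m)) ∘ m) ∘ q)) ∘ inv(p)) ∘ p
Push inv inside:  distribute inv over ∘ and collapse double inv
Cancel inverse pairs:  p cancels
Collect terms:  r(inv(k) ∘ inv(p), r(q ∘ q, m ∘ m ∘ m ∘ q))
Rebuild:  r(r(k ∘ m ∘ m ∘ p ∘ p ∘ q ∘ r(m, m), k ∘ k ∘ m ∘ m ∘ p ∘ p ∘ q), r(inv(k) ∘ inv(p), r(q ∘ q, m ∘ m ∘ m ∘ q)))

Answer: r(r(k ∘ m ∘ m ∘ p ∘ p ∘ q ∘ r(m, m), k ∘ k ∘ m ∘ m ∘ p ∘ p ∘ q), r(inv(k) ∘ inv(p), r(q ∘ q, m ∘ m ∘ m ∘ q)))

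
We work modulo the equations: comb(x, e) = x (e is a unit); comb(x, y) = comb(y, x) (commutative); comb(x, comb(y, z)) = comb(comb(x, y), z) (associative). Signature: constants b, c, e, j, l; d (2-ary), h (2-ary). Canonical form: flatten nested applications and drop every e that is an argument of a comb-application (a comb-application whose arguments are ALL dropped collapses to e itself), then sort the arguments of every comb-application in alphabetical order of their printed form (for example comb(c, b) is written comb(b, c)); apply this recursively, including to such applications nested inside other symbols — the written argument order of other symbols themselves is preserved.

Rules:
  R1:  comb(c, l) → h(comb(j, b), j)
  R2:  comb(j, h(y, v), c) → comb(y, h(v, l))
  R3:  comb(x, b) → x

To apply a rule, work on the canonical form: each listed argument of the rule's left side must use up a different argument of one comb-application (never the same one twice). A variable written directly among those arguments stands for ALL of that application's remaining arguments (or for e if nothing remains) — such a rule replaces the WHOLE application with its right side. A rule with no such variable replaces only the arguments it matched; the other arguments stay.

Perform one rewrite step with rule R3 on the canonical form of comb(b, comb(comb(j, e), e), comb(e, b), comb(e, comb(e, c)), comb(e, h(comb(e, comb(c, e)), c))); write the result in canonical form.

Canonical form:  comb(b, b, c, h(c, c), j)
Match R3:  consume b;  x := comb(b, c, h(c, c), j)
The extension variable absorbs all remaining arguments, so the whole application is rewritten.
New term:  comb(b, c, h(c, c), j)

Answer: comb(b, c, h(c, c), j)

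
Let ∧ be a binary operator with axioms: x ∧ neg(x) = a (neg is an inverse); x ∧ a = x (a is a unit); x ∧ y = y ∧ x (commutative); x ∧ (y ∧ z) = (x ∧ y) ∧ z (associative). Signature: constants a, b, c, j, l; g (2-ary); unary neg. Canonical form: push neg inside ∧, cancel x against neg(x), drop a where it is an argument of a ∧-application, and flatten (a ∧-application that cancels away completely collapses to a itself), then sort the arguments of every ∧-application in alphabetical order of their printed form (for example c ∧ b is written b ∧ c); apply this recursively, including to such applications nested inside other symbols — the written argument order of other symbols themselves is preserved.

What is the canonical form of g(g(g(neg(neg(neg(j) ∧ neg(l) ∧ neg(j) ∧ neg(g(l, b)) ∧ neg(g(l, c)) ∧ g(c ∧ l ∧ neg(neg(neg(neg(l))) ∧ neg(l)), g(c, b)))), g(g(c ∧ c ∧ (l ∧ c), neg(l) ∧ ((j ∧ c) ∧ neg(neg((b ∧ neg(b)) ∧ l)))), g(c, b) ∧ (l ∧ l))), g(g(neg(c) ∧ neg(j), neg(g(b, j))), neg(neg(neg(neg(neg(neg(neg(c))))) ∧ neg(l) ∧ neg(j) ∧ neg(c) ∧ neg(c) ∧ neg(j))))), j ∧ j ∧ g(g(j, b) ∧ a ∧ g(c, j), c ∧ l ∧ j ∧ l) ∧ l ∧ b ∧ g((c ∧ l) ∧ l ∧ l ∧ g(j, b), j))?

Answer: g(g(g(g(c ∧ l ∧ l ∧ l, g(c, b)) ∧ neg(g(l, b)) ∧ neg(g(l, c)) ∧ neg(j) ∧ neg(j) ∧ neg(l), g(g(c ∧ c ∧ c ∧ l, c ∧ j), g(c, b) ∧ l ∧ l)), g(g(neg(c) ∧ neg(j), neg(g(b, j))), neg(c) ∧ neg(c) ∧ neg(c) ∧ neg(j) ∧ neg(j) ∧ neg(l))), b ∧ g(c ∧ g(j, b) ∧ l ∧ l ∧ l, j) ∧ g(g(c, j) ∧ g(j, b), c ∧ j ∧ l ∧ l) ∧ j ∧ j ∧ l)

Derivation:
Focus inside:  j ∧ j ∧ g(g(j, b) ∧ a ∧ g(c, j), c ∧ l ∧ j ∧ l) ∧ l ∧ b ∧ g((c ∧ l) ∧ l ∧ l ∧ g(j, b), j)
Collect terms:  j ∧ j ∧ g(g(c, j) ∧ g(j, b), c ∧ j ∧ l ∧ l) ∧ l ∧ b ∧ g(c ∧ g(j, b) ∧ l ∧ l ∧ l, j)
Sort arguments:  b ∧ g(c ∧ g(j, b) ∧ l ∧ l ∧ l, j) ∧ g(g(c, j) ∧ g(j, b), c ∧ j ∧ l ∧ l) ∧ j ∧ j ∧ l
Reassemble:  g(g(g(g(c ∧ l ∧ l ∧ l, g(c, b)) ∧ neg(g(l, b)) ∧ neg(g(l, c)) ∧ neg(j) ∧ neg(j) ∧ neg(l), g(g(c ∧ c ∧ c ∧ l, c ∧ j), g(c, b) ∧ l ∧ l)), g(g(neg(c) ∧ neg(j), neg(g(b, j))), neg(c) ∧ neg(c) ∧ neg(c) ∧ neg(j) ∧ neg(j) ∧ neg(l))), b ∧ g(c ∧ g(j, b) ∧ l ∧ l ∧ l, j) ∧ g(g(c, j) ∧ g(j, b), c ∧ j ∧ l ∧ l) ∧ j ∧ j ∧ l)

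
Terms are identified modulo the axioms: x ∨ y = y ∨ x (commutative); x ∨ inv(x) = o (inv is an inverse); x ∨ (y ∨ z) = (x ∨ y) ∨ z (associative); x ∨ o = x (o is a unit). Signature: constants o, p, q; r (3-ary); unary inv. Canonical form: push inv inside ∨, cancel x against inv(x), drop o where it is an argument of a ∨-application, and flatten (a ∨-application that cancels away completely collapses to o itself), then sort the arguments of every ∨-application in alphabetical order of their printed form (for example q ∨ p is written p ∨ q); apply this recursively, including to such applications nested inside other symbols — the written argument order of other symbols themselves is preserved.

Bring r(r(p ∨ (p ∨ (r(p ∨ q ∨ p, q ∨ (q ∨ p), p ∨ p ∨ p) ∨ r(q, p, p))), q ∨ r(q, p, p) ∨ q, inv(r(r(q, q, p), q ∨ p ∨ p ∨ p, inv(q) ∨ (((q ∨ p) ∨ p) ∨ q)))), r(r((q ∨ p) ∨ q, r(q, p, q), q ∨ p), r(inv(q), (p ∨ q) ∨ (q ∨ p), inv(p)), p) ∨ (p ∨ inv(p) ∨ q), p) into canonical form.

Descend into:  r(r((q ∨ p) ∨ q, r(q, p, q), q ∨ p), r(inv(q), (p ∨ q) ∨ (q ∨ p), inv(p)), p) ∨ (p ∨ inv(p) ∨ q)
Inverses cancel:  p cancels
Collect:  r(r(p ∨ q ∨ q, r(q, p, q), p ∨ q), r(inv(q), p ∨ p ∨ q ∨ q, inv(p)), p) ∨ q
Sort arguments:  q ∨ r(r(p ∨ q ∨ q, r(q, p, q), p ∨ q), r(inv(q), p ∨ p ∨ q ∨ q, inv(p)), p)
Put back:  r(r(p ∨ p ∨ r(p ∨ p ∨ q, p ∨ q ∨ q, p ∨ p ∨ p) ∨ r(q, p, p), q ∨ q ∨ r(q, p, p), inv(r(r(q, q, p), p ∨ p ∨ p ∨ q, p ∨ p ∨ q))), q ∨ r(r(p ∨ q ∨ q, r(q, p, q), p ∨ q), r(inv(q), p ∨ p ∨ q ∨ q, inv(p)), p), p)

Answer: r(r(p ∨ p ∨ r(p ∨ p ∨ q, p ∨ q ∨ q, p ∨ p ∨ p) ∨ r(q, p, p), q ∨ q ∨ r(q, p, p), inv(r(r(q, q, p), p ∨ p ∨ p ∨ q, p ∨ p ∨ q))), q ∨ r(r(p ∨ q ∨ q, r(q, p, q), p ∨ q), r(inv(q), p ∨ p ∨ q ∨ q, inv(p)), p), p)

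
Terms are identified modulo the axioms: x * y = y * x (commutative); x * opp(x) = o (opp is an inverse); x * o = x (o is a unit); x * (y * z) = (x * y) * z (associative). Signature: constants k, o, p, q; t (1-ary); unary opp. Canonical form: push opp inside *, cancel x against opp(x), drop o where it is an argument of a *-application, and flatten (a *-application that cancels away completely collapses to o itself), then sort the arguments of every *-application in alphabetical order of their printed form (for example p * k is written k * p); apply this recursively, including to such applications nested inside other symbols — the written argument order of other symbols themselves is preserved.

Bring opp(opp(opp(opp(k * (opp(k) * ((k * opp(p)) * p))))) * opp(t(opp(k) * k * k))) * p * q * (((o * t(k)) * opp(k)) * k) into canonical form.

Push opp inside:  distribute opp over * and collapse double opp
Combine occurrences:  k * p * t(k) * t(k) * q
Sort:  k * p * q * t(k) * t(k)

Answer: k * p * q * t(k) * t(k)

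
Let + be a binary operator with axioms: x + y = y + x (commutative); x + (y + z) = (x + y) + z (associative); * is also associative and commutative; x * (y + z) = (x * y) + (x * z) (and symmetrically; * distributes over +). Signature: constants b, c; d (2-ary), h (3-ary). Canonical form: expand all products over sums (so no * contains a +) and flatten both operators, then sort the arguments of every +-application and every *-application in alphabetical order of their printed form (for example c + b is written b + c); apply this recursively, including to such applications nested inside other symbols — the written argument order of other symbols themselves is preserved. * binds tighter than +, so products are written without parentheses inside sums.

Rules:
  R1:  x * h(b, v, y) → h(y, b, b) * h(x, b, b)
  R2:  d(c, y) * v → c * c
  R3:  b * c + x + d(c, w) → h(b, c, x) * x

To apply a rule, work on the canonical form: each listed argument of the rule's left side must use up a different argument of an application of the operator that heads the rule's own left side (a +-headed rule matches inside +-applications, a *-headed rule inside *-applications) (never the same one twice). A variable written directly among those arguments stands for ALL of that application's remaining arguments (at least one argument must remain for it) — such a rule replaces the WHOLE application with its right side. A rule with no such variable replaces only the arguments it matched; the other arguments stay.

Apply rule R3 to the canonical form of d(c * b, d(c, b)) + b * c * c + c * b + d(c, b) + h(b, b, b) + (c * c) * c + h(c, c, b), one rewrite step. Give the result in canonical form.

Answer: b * c * c * h(b, c, b * c * c + c * c * c + d(b * c, d(c, b)) + h(b, b, b) + h(c, c, b)) + c * c * c * h(b, c, b * c * c + c * c * c + d(b * c, d(c, b)) + h(b, b, b) + h(c, c, b)) + d(b * c, d(c, b)) * h(b, c, b * c * c + c * c * c + d(b * c, d(c, b)) + h(b, b, b) + h(c, c, b)) + h(b, b, b) * h(b, c, b * c * c + c * c * c + d(b * c, d(c, b)) + h(b, b, b) + h(c, c, b)) + h(b, c, b * c * c + c * c * c + d(b * c, d(c, b)) + h(b, b, b) + h(c, c, b)) * h(c, c, b)

Derivation:
Canonical form:  b * c + b * c * c + c * c * c + d(b * c, d(c, b)) + d(c, b) + h(b, b, b) + h(c, c, b)
Apply R3:  consuming b * c, d(c, b);  w := b, x := b * c * c + c * c * c + d(b * c, d(c, b)) + h(b, b, b) + h(c, c, b)
Every leftover argument binds to the variable; the entire application is replaced.
Giving:  b * c * c * h(b, c, b * c * c + c * c * c + d(b * c, d(c, b)) + h(b, b, b) + h(c, c, b)) + c * c * c * h(b, c, b * c * c + c * c * c + d(b * c, d(c, b)) + h(b, b, b) + h(c, c, b)) + d(b * c, d(c, b)) * h(b, c, b * c * c + c * c * c + d(b * c, d(c, b)) + h(b, b, b) + h(c, c, b)) + h(b, b, b) * h(b, c, b * c * c + c * c * c + d(b * c, d(c, b)) + h(b, b, b) + h(c, c, b)) + h(b, c, b * c * c + c * c * c + d(b * c, d(c, b)) + h(b, b, b) + h(c, c, b)) * h(c, c, b)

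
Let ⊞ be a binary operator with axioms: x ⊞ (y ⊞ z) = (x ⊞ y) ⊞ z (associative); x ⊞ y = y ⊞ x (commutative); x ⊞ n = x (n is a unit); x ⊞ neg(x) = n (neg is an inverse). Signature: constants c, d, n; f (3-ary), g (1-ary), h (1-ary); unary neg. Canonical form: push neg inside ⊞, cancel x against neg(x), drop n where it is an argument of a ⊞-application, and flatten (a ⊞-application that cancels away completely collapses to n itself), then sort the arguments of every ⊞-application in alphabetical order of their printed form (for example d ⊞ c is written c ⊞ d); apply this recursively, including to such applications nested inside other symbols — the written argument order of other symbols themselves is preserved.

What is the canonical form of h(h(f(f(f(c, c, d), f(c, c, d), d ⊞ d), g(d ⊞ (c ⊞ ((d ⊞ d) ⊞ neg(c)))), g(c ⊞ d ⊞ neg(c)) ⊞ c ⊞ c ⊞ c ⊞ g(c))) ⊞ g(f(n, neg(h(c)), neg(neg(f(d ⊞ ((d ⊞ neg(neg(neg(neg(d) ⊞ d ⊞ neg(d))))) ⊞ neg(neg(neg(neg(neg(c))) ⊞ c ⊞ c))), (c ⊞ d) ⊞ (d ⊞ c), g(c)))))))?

Focus inside:  h(f(f(f(c, c, d), f(c, c, d), d ⊞ d), g(d ⊞ (c ⊞ ((d ⊞ d) ⊞ neg(c)))), g(c ⊞ d ⊞ neg(c)) ⊞ c ⊞ c ⊞ c ⊞ g(c))) ⊞ g(f(n, neg(h(c)), neg(neg(f(d ⊞ ((d ⊞ neg(neg(neg(neg(d) ⊞ d ⊞ neg(d))))) ⊞ neg(neg(neg(neg(neg(c))) ⊞ c ⊞ c))), (c ⊞ d) ⊞ (d ⊞ c), g(c))))))
Push neg inside:  distribute neg over ⊞ and collapse double neg
Collect:  h(f(f(f(c, c, d), f(c, c, d), d ⊞ d), g(d ⊞ d ⊞ d), c ⊞ c ⊞ c ⊞ g(c) ⊞ g(d))) ⊞ g(f(n, neg(h(c)), f(c ⊞ d ⊞ d ⊞ d, c ⊞ c ⊞ d ⊞ d, g(c))))
Order the arguments:  g(f(n, neg(h(c)), f(c ⊞ d ⊞ d ⊞ d, c ⊞ c ⊞ d ⊞ d, g(c)))) ⊞ h(f(f(f(c, c, d), f(c, c, d), d ⊞ d), g(d ⊞ d ⊞ d), c ⊞ c ⊞ c ⊞ g(c) ⊞ g(d)))
Reassemble:  h(g(f(n, neg(h(c)), f(c ⊞ d ⊞ d ⊞ d, c ⊞ c ⊞ d ⊞ d, g(c)))) ⊞ h(f(f(f(c, c, d), f(c, c, d), d ⊞ d), g(d ⊞ d ⊞ d), c ⊞ c ⊞ c ⊞ g(c) ⊞ g(d))))

Answer: h(g(f(n, neg(h(c)), f(c ⊞ d ⊞ d ⊞ d, c ⊞ c ⊞ d ⊞ d, g(c)))) ⊞ h(f(f(f(c, c, d), f(c, c, d), d ⊞ d), g(d ⊞ d ⊞ d), c ⊞ c ⊞ c ⊞ g(c) ⊞ g(d))))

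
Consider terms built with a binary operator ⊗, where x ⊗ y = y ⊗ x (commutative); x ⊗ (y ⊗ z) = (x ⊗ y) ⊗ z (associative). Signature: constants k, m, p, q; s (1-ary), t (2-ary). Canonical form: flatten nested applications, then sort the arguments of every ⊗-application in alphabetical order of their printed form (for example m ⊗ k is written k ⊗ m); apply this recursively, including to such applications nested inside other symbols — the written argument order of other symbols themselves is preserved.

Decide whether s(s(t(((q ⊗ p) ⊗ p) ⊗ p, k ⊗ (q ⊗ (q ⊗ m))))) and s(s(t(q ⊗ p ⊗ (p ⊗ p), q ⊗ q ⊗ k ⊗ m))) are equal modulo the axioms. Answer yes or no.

Left:  s(s(t(((q ⊗ p) ⊗ p) ⊗ p, k ⊗ (q ⊗ (q ⊗ m)))))
  Work inside:  k ⊗ (q ⊗ (q ⊗ m))
  Un-nest:  k ⊗ q ⊗ q ⊗ m
  Order the arguments:  k ⊗ m ⊗ q ⊗ q
  Reassemble:  s(s(t(p ⊗ p ⊗ p ⊗ q, k ⊗ m ⊗ q ⊗ q)))
Right:  s(s(t(q ⊗ p ⊗ (p ⊗ p), q ⊗ q ⊗ k ⊗ m)))
  Focus inside:  q ⊗ p ⊗ (p ⊗ p)
  Merge nested applications:  q ⊗ p ⊗ p ⊗ p
  Order the arguments:  p ⊗ p ⊗ p ⊗ q
  Put back:  s(s(t(p ⊗ p ⊗ p ⊗ q, k ⊗ m ⊗ q ⊗ q)))

Answer: yes — both canonical forms are s(s(t(p ⊗ p ⊗ p ⊗ q, k ⊗ m ⊗ q ⊗ q)))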